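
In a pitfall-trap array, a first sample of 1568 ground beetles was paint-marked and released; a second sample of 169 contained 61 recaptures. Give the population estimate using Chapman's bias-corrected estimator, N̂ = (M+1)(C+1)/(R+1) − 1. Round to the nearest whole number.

N ≈ 4301

N̂ = (1568+1)(169+1)/(61+1) − 1 = 1569·170/62 − 1
= 266730/62 − 1 ≈ 4302.1 − 1 ≈ 4301.1 → 4301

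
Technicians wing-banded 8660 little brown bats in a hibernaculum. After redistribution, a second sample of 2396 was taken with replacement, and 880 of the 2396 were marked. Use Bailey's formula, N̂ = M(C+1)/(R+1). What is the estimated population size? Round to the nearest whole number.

N ≈ 23,562

N̂ = 8660·(2396+1)/(880+1) = 8660·2397/881 = 20758020/881 ≈ 23561.9 → 23562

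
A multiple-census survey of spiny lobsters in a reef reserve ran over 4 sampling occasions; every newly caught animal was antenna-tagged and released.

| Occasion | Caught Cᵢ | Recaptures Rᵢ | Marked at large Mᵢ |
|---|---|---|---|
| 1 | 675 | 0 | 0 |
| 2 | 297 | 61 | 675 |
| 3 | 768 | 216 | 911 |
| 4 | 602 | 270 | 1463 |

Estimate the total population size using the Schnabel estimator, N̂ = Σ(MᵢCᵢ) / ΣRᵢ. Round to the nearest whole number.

N ≈ 3256

Σ MᵢCᵢ = 0·675 + 675·297 + 911·768 + 1463·602 = 0 + 200475 + 699648 + 880726 = 1780849
Σ Rᵢ = 0 + 61 + 216 + 270 = 547
N̂ = 1780849 / 547 ≈ 3255.7 → 3256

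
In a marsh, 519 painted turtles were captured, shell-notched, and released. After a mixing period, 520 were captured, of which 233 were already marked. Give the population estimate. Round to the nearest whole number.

N = (519 × 520) / 233 = 269880 / 233 ≈ 1158.3 → 1158

N ≈ 1158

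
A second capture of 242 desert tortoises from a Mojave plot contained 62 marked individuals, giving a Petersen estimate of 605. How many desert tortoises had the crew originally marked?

M = 155

From N = M·C/R: M = N·R / C = 605·62 / 242 = 37510 / 242 = 155.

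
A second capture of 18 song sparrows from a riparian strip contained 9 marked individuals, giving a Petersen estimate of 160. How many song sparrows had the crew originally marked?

M = 80

From N = M·C/R: M = N·R / C = 160·9 / 18 = 1440 / 18 = 80.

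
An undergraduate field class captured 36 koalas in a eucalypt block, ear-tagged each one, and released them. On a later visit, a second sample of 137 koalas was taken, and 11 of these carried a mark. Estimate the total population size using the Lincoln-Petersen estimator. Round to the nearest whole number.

N = (36 × 137) / 11 = 4932 / 11 ≈ 448.4 → 448

N ≈ 448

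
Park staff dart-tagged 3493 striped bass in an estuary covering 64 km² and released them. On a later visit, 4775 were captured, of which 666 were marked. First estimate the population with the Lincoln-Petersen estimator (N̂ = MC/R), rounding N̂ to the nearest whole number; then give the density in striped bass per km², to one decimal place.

density ≈ 391.3 striped bass per km²

N̂ = 3493·4775/666 = 16679075/666 ≈ 25043.7 → 25044
Density = N̂ / area = 25044 / 64 ≈ 391.31 → 391.3 per km²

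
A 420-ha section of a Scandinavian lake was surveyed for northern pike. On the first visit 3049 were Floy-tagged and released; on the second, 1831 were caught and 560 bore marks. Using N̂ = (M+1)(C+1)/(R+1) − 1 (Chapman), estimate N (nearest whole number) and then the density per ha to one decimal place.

N̂ = 3050·1832/561 − 1 = 5587600/561 − 1 ≈ 9959.1 → 9959
Density = N̂ / area = 9959 / 420 ≈ 23.71 → 23.7 per ha

density ≈ 23.7 northern pike per ha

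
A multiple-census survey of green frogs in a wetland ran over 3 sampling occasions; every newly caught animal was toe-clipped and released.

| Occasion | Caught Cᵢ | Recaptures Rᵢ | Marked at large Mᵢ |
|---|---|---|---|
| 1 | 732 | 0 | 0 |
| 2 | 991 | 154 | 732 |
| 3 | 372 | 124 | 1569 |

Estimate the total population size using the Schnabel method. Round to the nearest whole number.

Σ MᵢCᵢ = 0·732 + 732·991 + 1569·372 = 0 + 725412 + 583668 = 1309080
Σ Rᵢ = 0 + 154 + 124 = 278
N̂ = 1309080 / 278 ≈ 4708.9 → 4709

N ≈ 4709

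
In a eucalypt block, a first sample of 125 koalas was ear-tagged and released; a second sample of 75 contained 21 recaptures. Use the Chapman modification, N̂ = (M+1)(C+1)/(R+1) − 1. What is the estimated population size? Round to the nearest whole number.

N̂ = (125+1)(75+1)/(21+1) − 1 = 126·76/22 − 1
= 9576/22 − 1 ≈ 435.3 − 1 ≈ 434.3 → 434

N ≈ 434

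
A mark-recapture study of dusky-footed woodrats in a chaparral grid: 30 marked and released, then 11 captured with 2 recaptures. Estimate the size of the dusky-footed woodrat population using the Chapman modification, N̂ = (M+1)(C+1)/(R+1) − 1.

N̂ = (30+1)(11+1)/(2+1) − 1 = 31·12/3 − 1
= 372/3 − 1 = 124 − 1 = 123

N = 123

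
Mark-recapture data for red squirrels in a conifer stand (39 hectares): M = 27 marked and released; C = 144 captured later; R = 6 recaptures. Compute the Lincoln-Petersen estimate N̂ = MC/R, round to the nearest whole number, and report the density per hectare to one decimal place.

density ≈ 16.6 red squirrels per hectare

N̂ = 27·144/6 = 3888/6 = 648
Density = N̂ / area = 648 / 39 ≈ 16.62 → 16.6 per hectare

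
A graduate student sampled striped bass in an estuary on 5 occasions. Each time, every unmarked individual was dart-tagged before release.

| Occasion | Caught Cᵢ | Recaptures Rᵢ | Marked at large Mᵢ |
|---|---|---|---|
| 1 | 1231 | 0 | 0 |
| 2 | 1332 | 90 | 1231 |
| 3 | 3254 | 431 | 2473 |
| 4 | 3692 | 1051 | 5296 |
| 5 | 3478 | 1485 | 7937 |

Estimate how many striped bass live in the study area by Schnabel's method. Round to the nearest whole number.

Σ MᵢCᵢ = 0·1231 + 1231·1332 + 2473·3254 + 5296·3692 + 7937·3478 = 0 + 1639692 + 8047142 + 19552832 + 27604886 = 56844552
Σ Rᵢ = 0 + 90 + 431 + 1051 + 1485 = 3057
N̂ = 56844552 / 3057 ≈ 18594.9 → 18595

N ≈ 18,595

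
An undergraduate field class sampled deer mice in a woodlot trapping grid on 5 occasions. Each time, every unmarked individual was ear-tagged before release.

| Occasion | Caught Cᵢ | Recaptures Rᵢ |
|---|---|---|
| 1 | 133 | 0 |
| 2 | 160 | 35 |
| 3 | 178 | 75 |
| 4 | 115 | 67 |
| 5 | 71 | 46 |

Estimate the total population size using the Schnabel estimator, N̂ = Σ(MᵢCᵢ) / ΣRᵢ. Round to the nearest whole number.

N ≈ 618

Marked at large before each occasion: Mᵢ = Σⱼ<ᵢ (Cⱼ − Rⱼ) → M1=0, M2=133, M3=258, M4=361, M5=409
Σ MᵢCᵢ = 0·133 + 133·160 + 258·178 + 361·115 + 409·71 = 0 + 21280 + 45924 + 41515 + 29039 = 137758
Σ Rᵢ = 0 + 35 + 75 + 67 + 46 = 223
N̂ = 137758 / 223 ≈ 617.7 → 618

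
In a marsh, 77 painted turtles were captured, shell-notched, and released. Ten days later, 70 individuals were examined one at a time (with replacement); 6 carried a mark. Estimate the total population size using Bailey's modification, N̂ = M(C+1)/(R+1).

N = 781

N̂ = 77·(70+1)/(6+1) = 77·71/7 = 5467/7 = 781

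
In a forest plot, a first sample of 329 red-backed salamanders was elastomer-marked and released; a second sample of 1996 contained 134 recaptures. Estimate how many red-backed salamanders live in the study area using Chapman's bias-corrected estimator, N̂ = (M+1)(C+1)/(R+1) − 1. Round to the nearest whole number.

N̂ = (329+1)(1996+1)/(134+1) − 1 = 330·1997/135 − 1
= 659010/135 − 1 ≈ 4881.6 − 1 ≈ 4880.6 → 4881

N ≈ 4881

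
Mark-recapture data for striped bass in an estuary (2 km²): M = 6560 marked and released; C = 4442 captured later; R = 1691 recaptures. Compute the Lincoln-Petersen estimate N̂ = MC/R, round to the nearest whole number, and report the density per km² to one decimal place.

density ≈ 8616.0 striped bass per km²

N̂ = 6560·4442/1691 = 29139520/1691 ≈ 17232.1 → 17232
Density = N̂ / area = 17232 / 2 = 8616.0 per km²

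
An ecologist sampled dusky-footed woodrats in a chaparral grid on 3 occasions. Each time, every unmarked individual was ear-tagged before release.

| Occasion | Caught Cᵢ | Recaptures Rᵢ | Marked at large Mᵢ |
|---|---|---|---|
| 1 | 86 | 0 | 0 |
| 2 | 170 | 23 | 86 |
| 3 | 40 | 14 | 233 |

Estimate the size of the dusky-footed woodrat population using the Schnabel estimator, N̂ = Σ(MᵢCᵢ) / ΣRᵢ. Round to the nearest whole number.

N ≈ 647

Σ MᵢCᵢ = 0·86 + 86·170 + 233·40 = 0 + 14620 + 9320 = 23940
Σ Rᵢ = 0 + 23 + 14 = 37
N̂ = 23940 / 37 ≈ 647.0 → 647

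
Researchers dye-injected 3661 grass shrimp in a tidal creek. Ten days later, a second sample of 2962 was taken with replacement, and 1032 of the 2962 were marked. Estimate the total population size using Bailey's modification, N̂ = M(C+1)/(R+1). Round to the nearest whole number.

N̂ = 3661·(2962+1)/(1032+1) = 3661·2963/1033 = 10847543/1033 ≈ 10501.0 → 10501

N ≈ 10,501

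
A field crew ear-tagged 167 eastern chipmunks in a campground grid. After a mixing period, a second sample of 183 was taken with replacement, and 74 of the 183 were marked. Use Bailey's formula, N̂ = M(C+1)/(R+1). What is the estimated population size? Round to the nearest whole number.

N ≈ 410

N̂ = 167·(183+1)/(74+1) = 167·184/75 = 30728/75 ≈ 409.7 → 410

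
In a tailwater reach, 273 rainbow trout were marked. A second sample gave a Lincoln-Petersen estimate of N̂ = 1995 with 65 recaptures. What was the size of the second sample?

C = 475

From N = M·C/R: C = N·R / M = 1995·65 / 273 = 129675 / 273 = 475.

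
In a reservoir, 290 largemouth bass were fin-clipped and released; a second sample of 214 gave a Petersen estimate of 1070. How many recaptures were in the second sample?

From N = M·C/R: R = M·C / N = 290·214 / 1070 = 62060 / 1070 = 58.

R = 58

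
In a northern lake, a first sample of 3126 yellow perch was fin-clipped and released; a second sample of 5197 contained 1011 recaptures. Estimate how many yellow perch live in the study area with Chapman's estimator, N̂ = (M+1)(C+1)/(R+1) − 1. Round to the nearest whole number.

N̂ = (3126+1)(5197+1)/(1011+1) − 1 = 3127·5198/1012 − 1
= 16254146/1012 − 1 ≈ 16061.4 − 1 ≈ 16060.4 → 16060

N ≈ 16,060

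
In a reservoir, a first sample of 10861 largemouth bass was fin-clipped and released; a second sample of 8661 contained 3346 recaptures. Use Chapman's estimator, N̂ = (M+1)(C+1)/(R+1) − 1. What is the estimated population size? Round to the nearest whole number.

N ≈ 28,110

N̂ = (10861+1)(8661+1)/(3346+1) − 1 = 10862·8662/3347 − 1
= 94086644/3347 − 1 ≈ 28110.7 − 1 ≈ 28109.7 → 28110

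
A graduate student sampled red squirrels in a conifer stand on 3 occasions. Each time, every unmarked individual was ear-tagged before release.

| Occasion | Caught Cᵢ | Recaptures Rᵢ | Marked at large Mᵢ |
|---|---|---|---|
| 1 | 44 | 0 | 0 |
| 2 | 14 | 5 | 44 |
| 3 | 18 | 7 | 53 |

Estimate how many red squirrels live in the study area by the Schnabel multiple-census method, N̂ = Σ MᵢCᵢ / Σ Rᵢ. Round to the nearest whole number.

Σ MᵢCᵢ = 0·44 + 44·14 + 53·18 = 0 + 616 + 954 = 1570
Σ Rᵢ = 0 + 5 + 7 = 12
N̂ = 1570 / 12 ≈ 130.8 → 131

N ≈ 131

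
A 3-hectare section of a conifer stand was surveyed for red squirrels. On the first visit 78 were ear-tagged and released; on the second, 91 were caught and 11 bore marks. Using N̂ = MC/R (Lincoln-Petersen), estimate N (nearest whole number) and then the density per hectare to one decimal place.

N̂ = 78·91/11 = 7098/11 ≈ 645.3 → 645
Density = N̂ / area = 645 / 3 = 215.0 per hectare

density ≈ 215.0 red squirrels per hectare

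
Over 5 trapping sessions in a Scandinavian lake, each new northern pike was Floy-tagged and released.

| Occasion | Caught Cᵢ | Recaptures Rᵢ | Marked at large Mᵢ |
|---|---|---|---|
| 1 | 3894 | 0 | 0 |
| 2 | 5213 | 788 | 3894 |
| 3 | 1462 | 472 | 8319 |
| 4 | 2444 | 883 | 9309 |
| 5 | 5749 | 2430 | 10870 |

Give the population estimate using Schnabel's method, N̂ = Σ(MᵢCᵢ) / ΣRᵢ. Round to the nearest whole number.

Σ MᵢCᵢ = 0·3894 + 3894·5213 + 8319·1462 + 9309·2444 + 10870·5749 = 0 + 20299422 + 12162378 + 22751196 + 62491630 = 117704626
Σ Rᵢ = 0 + 788 + 472 + 883 + 2430 = 4573
N̂ = 117704626 / 4573 ≈ 25739.0 → 25739

N ≈ 25,739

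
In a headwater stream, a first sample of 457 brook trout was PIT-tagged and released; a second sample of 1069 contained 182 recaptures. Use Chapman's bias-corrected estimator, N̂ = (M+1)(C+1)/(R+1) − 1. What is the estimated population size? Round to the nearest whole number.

N ≈ 2677

N̂ = (457+1)(1069+1)/(182+1) − 1 = 458·1070/183 − 1
= 490060/183 − 1 ≈ 2677.9 − 1 ≈ 2676.9 → 2677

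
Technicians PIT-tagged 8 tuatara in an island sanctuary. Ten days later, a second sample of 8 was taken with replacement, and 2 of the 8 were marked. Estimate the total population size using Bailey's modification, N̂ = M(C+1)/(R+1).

N = 24

N̂ = 8·(8+1)/(2+1) = 8·9/3 = 72/3 = 24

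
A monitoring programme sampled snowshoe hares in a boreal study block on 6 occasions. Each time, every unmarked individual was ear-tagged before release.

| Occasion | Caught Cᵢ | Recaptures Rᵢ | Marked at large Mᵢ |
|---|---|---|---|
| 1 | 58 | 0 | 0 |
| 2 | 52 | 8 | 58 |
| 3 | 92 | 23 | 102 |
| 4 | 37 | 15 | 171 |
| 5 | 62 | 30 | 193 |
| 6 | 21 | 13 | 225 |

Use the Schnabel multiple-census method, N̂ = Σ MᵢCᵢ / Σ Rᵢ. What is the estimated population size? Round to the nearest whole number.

N ≈ 398

Σ MᵢCᵢ = 0·58 + 58·52 + 102·92 + 171·37 + 193·62 + 225·21 = 0 + 3016 + 9384 + 6327 + 11966 + 4725 = 35418
Σ Rᵢ = 0 + 8 + 23 + 15 + 30 + 13 = 89
N̂ = 35418 / 89 ≈ 398.0 → 398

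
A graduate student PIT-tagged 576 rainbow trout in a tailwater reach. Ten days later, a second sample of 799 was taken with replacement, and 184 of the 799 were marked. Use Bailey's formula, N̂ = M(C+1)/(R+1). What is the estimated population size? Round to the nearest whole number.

N ≈ 2491

N̂ = 576·(799+1)/(184+1) = 576·800/185 = 460800/185 ≈ 2490.8 → 2491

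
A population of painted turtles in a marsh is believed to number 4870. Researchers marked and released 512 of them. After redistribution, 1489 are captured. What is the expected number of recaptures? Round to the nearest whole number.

expected recaptures ≈ 157

The marked fraction of the population is 512/4870, so in a sample of 1489 expect C·(M/N) marked.
E[R] = 512 × 1489 / 4870 = 762368 / 4870 ≈ 156.5 → 157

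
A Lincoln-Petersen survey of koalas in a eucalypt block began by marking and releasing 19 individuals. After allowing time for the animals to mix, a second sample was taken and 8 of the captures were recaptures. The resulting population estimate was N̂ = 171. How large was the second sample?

From N = M·C/R: C = N·R / M = 171·8 / 19 = 1368 / 19 = 72.

C = 72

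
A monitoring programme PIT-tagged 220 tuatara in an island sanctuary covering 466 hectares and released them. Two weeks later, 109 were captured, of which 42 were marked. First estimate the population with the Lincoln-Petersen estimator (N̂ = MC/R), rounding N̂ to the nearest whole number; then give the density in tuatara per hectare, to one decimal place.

density ≈ 1.2 tuatara per hectare

N̂ = 220·109/42 = 23980/42 ≈ 571.0 → 571
Density = N̂ / area = 571 / 466 ≈ 1.23 → 1.2 per hectare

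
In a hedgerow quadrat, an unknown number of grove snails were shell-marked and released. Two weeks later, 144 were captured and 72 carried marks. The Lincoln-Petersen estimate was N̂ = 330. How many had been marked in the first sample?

From N = M·C/R: M = N·R / C = 330·72 / 144 = 23760 / 144 = 165.

M = 165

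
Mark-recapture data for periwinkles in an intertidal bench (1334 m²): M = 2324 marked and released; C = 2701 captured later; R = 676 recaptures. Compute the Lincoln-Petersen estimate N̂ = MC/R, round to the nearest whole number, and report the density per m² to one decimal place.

N̂ = 2324·2701/676 = 6277124/676 ≈ 9285.7 → 9286
Density = N̂ / area = 9286 / 1334 ≈ 6.96 → 7.0 per m²

density ≈ 7.0 periwinkles per m²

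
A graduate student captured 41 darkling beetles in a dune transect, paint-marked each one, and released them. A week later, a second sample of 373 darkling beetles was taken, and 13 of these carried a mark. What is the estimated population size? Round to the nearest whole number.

N ≈ 1176

N = (41 × 373) / 13 = 15293 / 13 ≈ 1176.4 → 1176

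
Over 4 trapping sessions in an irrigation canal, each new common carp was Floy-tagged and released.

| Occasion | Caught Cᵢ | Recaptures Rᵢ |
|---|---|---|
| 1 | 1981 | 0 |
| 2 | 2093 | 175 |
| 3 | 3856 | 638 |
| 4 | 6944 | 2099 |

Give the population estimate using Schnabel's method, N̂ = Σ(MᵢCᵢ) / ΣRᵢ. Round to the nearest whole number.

Marked at large before each occasion: Mᵢ = Σⱼ<ᵢ (Cⱼ − Rⱼ) → M1=0, M2=1981, M3=3899, M4=7117
Σ MᵢCᵢ = 0·1981 + 1981·2093 + 3899·3856 + 7117·6944 = 0 + 4146233 + 15034544 + 49420448 = 68601225
Σ Rᵢ = 0 + 175 + 638 + 2099 = 2912
N̂ = 68601225 / 2912 ≈ 23558.1 → 23558

N ≈ 23,558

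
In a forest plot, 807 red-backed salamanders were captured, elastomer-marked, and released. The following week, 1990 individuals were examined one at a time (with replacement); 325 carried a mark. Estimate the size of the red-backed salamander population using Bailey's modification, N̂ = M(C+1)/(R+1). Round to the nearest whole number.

N̂ = 807·(1990+1)/(325+1) = 807·1991/326 = 1606737/326 ≈ 4928.6 → 4929

N ≈ 4929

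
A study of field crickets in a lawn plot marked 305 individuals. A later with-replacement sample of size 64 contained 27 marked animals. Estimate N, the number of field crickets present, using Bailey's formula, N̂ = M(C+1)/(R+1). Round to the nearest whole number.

N ≈ 708

N̂ = 305·(64+1)/(27+1) = 305·65/28 = 19825/28 ≈ 708.0 → 708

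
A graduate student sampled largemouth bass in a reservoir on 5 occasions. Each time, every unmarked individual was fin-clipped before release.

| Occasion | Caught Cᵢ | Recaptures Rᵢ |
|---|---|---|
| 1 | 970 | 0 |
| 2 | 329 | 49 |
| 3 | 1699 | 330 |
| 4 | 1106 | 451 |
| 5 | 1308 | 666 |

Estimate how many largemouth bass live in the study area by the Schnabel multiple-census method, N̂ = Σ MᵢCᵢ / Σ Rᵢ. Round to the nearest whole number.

N ≈ 6432

Marked at large before each occasion: Mᵢ = Σⱼ<ᵢ (Cⱼ − Rⱼ) → M1=0, M2=970, M3=1250, M4=2619, M5=3274
Σ MᵢCᵢ = 0·970 + 970·329 + 1250·1699 + 2619·1106 + 3274·1308 = 0 + 319130 + 2123750 + 2896614 + 4282392 = 9621886
Σ Rᵢ = 0 + 49 + 330 + 451 + 666 = 1496
N̂ = 9621886 / 1496 ≈ 6431.7 → 6432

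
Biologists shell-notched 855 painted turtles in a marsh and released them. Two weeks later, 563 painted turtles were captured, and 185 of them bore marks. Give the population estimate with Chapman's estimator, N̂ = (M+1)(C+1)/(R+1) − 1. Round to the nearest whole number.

N̂ = (855+1)(563+1)/(185+1) − 1 = 856·564/186 − 1
= 482784/186 − 1 ≈ 2595.6 − 1 ≈ 2594.6 → 2595

N ≈ 2595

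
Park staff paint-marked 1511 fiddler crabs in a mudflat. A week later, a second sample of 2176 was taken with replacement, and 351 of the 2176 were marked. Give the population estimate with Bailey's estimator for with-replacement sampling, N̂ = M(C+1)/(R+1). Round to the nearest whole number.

N̂ = 1511·(2176+1)/(351+1) = 1511·2177/352 = 3289447/352 ≈ 9345.0 → 9345

N ≈ 9345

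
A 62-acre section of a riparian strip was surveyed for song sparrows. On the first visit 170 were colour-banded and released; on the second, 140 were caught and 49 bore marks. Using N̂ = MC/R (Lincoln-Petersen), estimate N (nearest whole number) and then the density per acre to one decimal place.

N̂ = 170·140/49 = 23800/49 ≈ 485.7 → 486
Density = N̂ / area = 486 / 62 ≈ 7.84 → 7.8 per acre

density ≈ 7.8 song sparrows per acre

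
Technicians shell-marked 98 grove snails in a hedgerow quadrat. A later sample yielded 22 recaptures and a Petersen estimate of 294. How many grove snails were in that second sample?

C = 66

From N = M·C/R: C = N·R / M = 294·22 / 98 = 6468 / 98 = 66.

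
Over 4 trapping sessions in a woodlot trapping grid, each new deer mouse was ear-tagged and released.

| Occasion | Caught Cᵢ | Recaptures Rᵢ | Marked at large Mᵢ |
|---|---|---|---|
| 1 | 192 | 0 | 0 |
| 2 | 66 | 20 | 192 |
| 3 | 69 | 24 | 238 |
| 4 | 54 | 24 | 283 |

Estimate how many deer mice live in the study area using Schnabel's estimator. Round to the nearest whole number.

Σ MᵢCᵢ = 0·192 + 192·66 + 238·69 + 283·54 = 0 + 12672 + 16422 + 15282 = 44376
Σ Rᵢ = 0 + 20 + 24 + 24 = 68
N̂ = 44376 / 68 ≈ 652.6 → 653

N ≈ 653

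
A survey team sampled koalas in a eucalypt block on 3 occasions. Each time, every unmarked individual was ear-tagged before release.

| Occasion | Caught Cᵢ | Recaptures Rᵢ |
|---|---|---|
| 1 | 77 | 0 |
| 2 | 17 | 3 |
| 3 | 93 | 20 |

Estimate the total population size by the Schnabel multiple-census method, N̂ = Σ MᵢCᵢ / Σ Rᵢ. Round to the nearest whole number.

N ≈ 425

Marked at large before each occasion: Mᵢ = Σⱼ<ᵢ (Cⱼ − Rⱼ) → M1=0, M2=77, M3=91
Σ MᵢCᵢ = 0·77 + 77·17 + 91·93 = 0 + 1309 + 8463 = 9772
Σ Rᵢ = 0 + 3 + 20 = 23
N̂ = 9772 / 23 ≈ 424.9 → 425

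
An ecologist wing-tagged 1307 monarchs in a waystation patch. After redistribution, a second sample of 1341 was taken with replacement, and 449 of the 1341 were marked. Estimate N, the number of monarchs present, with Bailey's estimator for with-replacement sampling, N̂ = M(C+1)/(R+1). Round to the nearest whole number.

N ≈ 3898

N̂ = 1307·(1341+1)/(449+1) = 1307·1342/450 = 1753994/450 ≈ 3897.8 → 3898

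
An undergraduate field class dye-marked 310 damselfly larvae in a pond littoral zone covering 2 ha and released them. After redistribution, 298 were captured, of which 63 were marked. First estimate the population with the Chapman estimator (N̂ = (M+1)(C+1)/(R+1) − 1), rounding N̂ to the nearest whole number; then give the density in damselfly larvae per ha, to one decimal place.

density ≈ 726.0 damselfly larvae per ha

N̂ = 311·299/64 − 1 = 92989/64 − 1 ≈ 1452.0 → 1452
Density = N̂ / area = 1452 / 2 = 726.0 per ha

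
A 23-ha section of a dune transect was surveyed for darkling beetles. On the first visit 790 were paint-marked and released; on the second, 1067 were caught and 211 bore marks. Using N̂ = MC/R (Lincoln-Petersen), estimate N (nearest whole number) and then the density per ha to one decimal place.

density ≈ 173.7 darkling beetles per ha

N̂ = 790·1067/211 = 842930/211 ≈ 3994.9 → 3995
Density = N̂ / area = 3995 / 23 ≈ 173.70 → 173.7 per ha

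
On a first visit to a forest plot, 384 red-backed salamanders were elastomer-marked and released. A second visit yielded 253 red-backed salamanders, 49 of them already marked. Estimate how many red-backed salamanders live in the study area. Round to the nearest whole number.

N ≈ 1983

Lincoln-Petersen assumes M/N = R/C, so N = M·C / R.
N = (384 × 253) / 49 = 97152 / 49 ≈ 1982.7 → 1983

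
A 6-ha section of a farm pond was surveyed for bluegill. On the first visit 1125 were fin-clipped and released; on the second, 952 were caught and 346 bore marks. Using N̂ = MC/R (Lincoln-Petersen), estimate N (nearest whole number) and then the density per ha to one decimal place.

density ≈ 515.8 bluegill per ha

N̂ = 1125·952/346 = 1071000/346 ≈ 3095.4 → 3095
Density = N̂ / area = 3095 / 6 ≈ 515.83 → 515.8 per ha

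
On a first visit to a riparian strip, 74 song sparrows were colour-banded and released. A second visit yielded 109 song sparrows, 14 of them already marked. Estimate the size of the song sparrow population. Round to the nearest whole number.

N ≈ 576

N = (74 × 109) / 14 = 8066 / 14 ≈ 576.1 → 576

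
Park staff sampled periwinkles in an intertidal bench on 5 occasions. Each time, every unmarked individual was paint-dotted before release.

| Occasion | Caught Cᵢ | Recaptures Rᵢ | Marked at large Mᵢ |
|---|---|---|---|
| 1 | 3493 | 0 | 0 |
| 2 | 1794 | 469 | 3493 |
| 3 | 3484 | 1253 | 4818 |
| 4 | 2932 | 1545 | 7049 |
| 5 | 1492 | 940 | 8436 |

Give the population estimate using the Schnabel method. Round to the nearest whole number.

N ≈ 13,384

Σ MᵢCᵢ = 0·3493 + 3493·1794 + 4818·3484 + 7049·2932 + 8436·1492 = 0 + 6266442 + 16785912 + 20667668 + 12586512 = 56306534
Σ Rᵢ = 0 + 469 + 1253 + 1545 + 940 = 4207
N̂ = 56306534 / 4207 ≈ 13384.0 → 13384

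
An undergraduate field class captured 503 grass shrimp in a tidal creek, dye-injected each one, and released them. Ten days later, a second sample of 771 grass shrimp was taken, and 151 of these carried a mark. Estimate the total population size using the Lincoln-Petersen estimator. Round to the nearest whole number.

N = (503 × 771) / 151 = 387813 / 151 ≈ 2568.3 → 2568

N ≈ 2568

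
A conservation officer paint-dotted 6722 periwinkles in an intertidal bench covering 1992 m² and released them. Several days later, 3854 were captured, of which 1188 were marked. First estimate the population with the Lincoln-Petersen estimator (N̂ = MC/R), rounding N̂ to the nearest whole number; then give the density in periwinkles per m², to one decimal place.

N̂ = 6722·3854/1188 = 25906588/1188 ≈ 21806.9 → 21807
Density = N̂ / area = 21807 / 1992 ≈ 10.947 → 10.9 per m²

density ≈ 10.9 periwinkles per m²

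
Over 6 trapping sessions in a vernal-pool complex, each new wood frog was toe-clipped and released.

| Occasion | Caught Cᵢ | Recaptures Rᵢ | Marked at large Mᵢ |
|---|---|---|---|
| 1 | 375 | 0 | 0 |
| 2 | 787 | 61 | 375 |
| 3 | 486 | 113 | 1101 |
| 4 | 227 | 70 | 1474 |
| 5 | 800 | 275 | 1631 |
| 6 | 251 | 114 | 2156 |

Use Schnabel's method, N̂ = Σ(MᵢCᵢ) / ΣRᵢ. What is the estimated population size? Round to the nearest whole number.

N ≈ 4756

Σ MᵢCᵢ = 0·375 + 375·787 + 1101·486 + 1474·227 + 1631·800 + 2156·251 = 0 + 295125 + 535086 + 334598 + 1304800 + 541156 = 3010765
Σ Rᵢ = 0 + 61 + 113 + 70 + 275 + 114 = 633
N̂ = 3010765 / 633 ≈ 4756.3 → 4756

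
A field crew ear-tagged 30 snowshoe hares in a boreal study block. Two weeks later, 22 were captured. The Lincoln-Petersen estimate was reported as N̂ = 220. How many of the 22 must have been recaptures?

R = 3

From N = M·C/R: R = M·C / N = 30·22 / 220 = 660 / 220 = 3.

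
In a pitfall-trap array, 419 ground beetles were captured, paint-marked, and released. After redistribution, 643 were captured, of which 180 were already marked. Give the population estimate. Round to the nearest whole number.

The marked fraction in the recapture sample should equal the marked fraction in the population: 180/643 = 419/N.
N = (419 × 643) / 180 = 269417 / 180 ≈ 1496.8 → 1497

N ≈ 1497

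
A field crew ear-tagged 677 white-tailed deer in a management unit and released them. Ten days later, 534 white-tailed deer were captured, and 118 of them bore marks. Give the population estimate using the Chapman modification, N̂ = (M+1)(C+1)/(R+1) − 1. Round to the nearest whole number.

N̂ = (677+1)(534+1)/(118+1) − 1 = 678·535/119 − 1
= 362730/119 − 1 ≈ 3048.2 − 1 ≈ 3047.2 → 3047

N ≈ 3047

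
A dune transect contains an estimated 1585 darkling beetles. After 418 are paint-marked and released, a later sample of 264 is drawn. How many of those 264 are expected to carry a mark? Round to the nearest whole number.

expected recaptures ≈ 70

Expected recaptures E[R] = M·C / N.
E[R] = 418 × 264 / 1585 = 110352 / 1585 ≈ 69.6 → 70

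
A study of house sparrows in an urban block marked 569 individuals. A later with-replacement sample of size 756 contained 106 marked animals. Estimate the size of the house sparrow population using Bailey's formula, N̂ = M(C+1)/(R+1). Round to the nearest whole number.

N̂ = 569·(756+1)/(106+1) = 569·757/107 = 430733/107 ≈ 4025.5 → 4026

N ≈ 4026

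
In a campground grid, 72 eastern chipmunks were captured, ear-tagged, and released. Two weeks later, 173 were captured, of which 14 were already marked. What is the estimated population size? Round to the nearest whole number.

The marked fraction in the recapture sample should equal the marked fraction in the population: 14/173 = 72/N.
N = (72 × 173) / 14 = 12456 / 14 ≈ 889.7 → 890

N ≈ 890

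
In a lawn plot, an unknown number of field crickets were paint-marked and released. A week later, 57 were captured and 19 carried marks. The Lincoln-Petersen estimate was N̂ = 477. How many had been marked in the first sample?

M = 159

From N = M·C/R: M = N·R / C = 477·19 / 57 = 9063 / 57 = 159.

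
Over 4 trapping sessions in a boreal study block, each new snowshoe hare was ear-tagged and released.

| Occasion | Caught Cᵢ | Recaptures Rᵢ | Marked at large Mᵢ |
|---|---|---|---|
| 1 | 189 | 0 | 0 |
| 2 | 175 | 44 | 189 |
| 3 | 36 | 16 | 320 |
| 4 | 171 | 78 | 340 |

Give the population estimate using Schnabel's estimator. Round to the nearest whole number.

Σ MᵢCᵢ = 0·189 + 189·175 + 320·36 + 340·171 = 0 + 33075 + 11520 + 58140 = 102735
Σ Rᵢ = 0 + 44 + 16 + 78 = 138
N̂ = 102735 / 138 ≈ 744.46 → 744

N ≈ 744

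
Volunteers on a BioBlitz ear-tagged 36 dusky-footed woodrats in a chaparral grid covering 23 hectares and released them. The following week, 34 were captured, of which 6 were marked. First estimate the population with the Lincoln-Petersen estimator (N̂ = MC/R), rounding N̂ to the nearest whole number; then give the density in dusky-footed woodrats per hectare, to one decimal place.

N̂ = 36·34/6 = 1224/6 = 204
Density = N̂ / area = 204 / 23 ≈ 8.87 → 8.9 per hectare

density ≈ 8.9 dusky-footed woodrats per hectare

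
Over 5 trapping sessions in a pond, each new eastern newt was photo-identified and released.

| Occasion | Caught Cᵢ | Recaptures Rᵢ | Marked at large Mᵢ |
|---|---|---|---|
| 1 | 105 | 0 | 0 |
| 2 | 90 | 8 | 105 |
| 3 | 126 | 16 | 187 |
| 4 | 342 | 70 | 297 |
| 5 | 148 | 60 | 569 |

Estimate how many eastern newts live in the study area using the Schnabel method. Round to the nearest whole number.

N ≈ 1421

Σ MᵢCᵢ = 0·105 + 105·90 + 187·126 + 297·342 + 569·148 = 0 + 9450 + 23562 + 101574 + 84212 = 218798
Σ Rᵢ = 0 + 8 + 16 + 70 + 60 = 154
N̂ = 218798 / 154 ≈ 1420.8 → 1421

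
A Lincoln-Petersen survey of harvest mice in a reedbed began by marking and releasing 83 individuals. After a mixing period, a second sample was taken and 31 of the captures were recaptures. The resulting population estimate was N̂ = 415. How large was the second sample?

From N = M·C/R: C = N·R / M = 415·31 / 83 = 12865 / 83 = 155.

C = 155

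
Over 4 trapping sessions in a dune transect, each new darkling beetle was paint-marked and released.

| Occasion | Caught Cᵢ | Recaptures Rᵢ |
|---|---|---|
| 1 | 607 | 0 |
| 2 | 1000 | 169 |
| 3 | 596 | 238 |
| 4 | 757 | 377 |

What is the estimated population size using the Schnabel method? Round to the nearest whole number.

N ≈ 3602

Marked at large before each occasion: Mᵢ = Σⱼ<ᵢ (Cⱼ − Rⱼ) → M1=0, M2=607, M3=1438, M4=1796
Σ MᵢCᵢ = 0·607 + 607·1000 + 1438·596 + 1796·757 = 0 + 607000 + 857048 + 1359572 = 2823620
Σ Rᵢ = 0 + 169 + 238 + 377 = 784
N̂ = 2823620 / 784 ≈ 3601.6 → 3602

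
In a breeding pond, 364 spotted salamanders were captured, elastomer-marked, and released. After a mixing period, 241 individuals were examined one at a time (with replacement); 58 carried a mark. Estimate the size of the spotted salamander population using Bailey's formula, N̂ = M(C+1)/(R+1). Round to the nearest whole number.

N̂ = 364·(241+1)/(58+1) = 364·242/59 = 88088/59 ≈ 1493.0 → 1493

N ≈ 1493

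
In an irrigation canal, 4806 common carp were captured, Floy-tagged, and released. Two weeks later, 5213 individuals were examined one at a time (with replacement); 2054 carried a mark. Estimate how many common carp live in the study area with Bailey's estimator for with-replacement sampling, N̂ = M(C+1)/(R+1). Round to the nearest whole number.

N ≈ 12,194

N̂ = 4806·(5213+1)/(2054+1) = 4806·5214/2055 = 25058484/2055 ≈ 12193.9 → 12194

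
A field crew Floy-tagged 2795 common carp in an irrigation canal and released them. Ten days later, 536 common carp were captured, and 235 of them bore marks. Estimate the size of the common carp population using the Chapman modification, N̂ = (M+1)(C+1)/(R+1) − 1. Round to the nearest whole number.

N ≈ 6361

N̂ = (2795+1)(536+1)/(235+1) − 1 = 2796·537/236 − 1
= 1501452/236 − 1 ≈ 6362.1 − 1 ≈ 6361.1 → 6361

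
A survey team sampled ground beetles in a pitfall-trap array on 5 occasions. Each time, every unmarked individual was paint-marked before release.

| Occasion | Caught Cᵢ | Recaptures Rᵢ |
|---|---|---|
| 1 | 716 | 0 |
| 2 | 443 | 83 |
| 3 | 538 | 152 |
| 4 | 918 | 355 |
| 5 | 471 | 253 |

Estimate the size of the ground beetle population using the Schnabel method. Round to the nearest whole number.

Marked at large before each occasion: Mᵢ = Σⱼ<ᵢ (Cⱼ − Rⱼ) → M1=0, M2=716, M3=1076, M4=1462, M5=2025
Σ MᵢCᵢ = 0·716 + 716·443 + 1076·538 + 1462·918 + 2025·471 = 0 + 317188 + 578888 + 1342116 + 953775 = 3191967
Σ Rᵢ = 0 + 83 + 152 + 355 + 253 = 843
N̂ = 3191967 / 843 ≈ 3786.4 → 3786

N ≈ 3786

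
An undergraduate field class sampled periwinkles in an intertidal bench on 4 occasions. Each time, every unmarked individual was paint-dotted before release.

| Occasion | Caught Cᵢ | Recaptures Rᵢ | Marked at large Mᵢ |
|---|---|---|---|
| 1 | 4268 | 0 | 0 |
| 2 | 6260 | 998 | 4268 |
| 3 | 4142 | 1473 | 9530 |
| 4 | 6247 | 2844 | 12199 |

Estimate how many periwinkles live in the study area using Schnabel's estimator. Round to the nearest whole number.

N ≈ 26,792

Σ MᵢCᵢ = 0·4268 + 4268·6260 + 9530·4142 + 12199·6247 = 0 + 26717680 + 39473260 + 76207153 = 142398093
Σ Rᵢ = 0 + 998 + 1473 + 2844 = 5315
N̂ = 142398093 / 5315 ≈ 26791.7 → 26792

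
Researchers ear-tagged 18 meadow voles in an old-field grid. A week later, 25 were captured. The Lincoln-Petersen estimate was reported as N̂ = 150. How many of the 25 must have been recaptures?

From N = M·C/R: R = M·C / N = 18·25 / 150 = 450 / 150 = 3.

R = 3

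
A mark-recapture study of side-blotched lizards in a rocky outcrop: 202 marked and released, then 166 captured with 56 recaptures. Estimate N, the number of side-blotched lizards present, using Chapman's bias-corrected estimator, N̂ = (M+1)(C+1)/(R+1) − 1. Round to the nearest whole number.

N ≈ 594

N̂ = (202+1)(166+1)/(56+1) − 1 = 203·167/57 − 1
= 33901/57 − 1 ≈ 594.8 − 1 ≈ 593.8 → 594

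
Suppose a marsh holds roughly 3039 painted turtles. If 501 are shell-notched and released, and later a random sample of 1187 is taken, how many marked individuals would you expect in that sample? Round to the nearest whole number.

Expected recaptures E[R] = M·C / N.
E[R] = 501 × 1187 / 3039 = 594687 / 3039 ≈ 195.7 → 196

expected recaptures ≈ 196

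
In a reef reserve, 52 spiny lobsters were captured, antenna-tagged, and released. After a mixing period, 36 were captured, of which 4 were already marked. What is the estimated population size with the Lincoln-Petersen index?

N = 468

N = (52 × 36) / 4 = 1872 / 4 = 468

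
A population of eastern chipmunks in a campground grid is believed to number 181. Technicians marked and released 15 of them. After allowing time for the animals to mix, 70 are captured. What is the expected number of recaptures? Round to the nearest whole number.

expected recaptures ≈ 6

Expected recaptures E[R] = M·C / N.
E[R] = 15 × 70 / 181 = 1050 / 181 ≈ 5.8 → 6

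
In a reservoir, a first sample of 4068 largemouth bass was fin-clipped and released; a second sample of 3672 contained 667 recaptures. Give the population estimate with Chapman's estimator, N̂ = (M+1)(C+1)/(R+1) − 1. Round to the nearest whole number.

N ≈ 22,372

N̂ = (4068+1)(3672+1)/(667+1) − 1 = 4069·3673/668 − 1
= 14945437/668 − 1 ≈ 22373.4 − 1 ≈ 22372.4 → 22372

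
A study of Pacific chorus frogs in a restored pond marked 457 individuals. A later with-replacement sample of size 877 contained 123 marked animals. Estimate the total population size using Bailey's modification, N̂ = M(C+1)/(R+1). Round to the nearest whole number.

N ≈ 3236

N̂ = 457·(877+1)/(123+1) = 457·878/124 = 401246/124 ≈ 3235.9 → 3236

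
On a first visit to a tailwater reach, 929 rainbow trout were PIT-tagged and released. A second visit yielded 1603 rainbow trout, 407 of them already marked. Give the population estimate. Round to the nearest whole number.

If marked individuals mix randomly, R/C ≈ M/N, giving N ≈ M·C/R.
N = (929 × 1603) / 407 = 1489187 / 407 ≈ 3658.9 → 3659

N ≈ 3659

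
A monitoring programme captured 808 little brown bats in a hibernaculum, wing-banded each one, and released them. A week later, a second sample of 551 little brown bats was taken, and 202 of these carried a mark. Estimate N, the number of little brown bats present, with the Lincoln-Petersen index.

If marked individuals mix randomly, R/C ≈ M/N, giving N ≈ M·C/R.
N = (808 × 551) / 202 = 445208 / 202 = 2204

N = 2204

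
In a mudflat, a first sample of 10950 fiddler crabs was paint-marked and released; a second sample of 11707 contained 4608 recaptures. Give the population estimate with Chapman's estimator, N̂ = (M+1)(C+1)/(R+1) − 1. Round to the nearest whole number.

N̂ = (10950+1)(11707+1)/(4608+1) − 1 = 10951·11708/4609 − 1
= 128214308/4609 − 1 ≈ 27818.2 − 1 ≈ 27817.2 → 27817

N ≈ 27,817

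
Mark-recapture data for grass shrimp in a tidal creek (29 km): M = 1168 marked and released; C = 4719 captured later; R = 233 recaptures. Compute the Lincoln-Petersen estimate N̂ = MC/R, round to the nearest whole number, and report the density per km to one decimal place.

N̂ = 1168·4719/233 = 5511792/233 ≈ 23655.8 → 23656
Density = N̂ / area = 23656 / 29 ≈ 815.72 → 815.7 per km

density ≈ 815.7 grass shrimp per km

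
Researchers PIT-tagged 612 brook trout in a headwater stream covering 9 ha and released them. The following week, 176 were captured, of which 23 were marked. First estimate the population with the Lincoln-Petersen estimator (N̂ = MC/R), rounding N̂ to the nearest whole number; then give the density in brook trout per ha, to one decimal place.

density ≈ 520.3 brook trout per ha

N̂ = 612·176/23 = 107712/23 ≈ 4683.1 → 4683
Density = N̂ / area = 4683 / 9 ≈ 520.33 → 520.3 per ha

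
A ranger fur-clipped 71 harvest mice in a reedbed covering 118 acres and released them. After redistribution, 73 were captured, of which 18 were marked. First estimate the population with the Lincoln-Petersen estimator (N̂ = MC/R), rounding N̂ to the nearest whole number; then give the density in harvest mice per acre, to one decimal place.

density ≈ 2.4 harvest mice per acre

N̂ = 71·73/18 = 5183/18 ≈ 287.9 → 288
Density = N̂ / area = 288 / 118 ≈ 2.44 → 2.4 per acre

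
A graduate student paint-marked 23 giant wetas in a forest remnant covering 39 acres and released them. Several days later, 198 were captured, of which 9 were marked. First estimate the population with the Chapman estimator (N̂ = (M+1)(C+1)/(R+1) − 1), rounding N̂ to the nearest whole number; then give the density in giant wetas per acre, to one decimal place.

density ≈ 12.2 giant wetas per acre

N̂ = 24·199/10 − 1 = 4776/10 − 1 ≈ 476.6 → 477
Density = N̂ / area = 477 / 39 ≈ 12.23 → 12.2 per acre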